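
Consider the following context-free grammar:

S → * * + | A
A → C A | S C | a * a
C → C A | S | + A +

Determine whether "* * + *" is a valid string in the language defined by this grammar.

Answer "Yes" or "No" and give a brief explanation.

No - no valid derivation exists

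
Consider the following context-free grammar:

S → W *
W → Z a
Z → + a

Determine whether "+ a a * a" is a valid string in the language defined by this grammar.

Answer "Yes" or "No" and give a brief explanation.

No - no valid derivation exists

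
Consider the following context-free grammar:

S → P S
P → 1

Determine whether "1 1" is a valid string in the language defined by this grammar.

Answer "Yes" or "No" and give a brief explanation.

No - no valid derivation exists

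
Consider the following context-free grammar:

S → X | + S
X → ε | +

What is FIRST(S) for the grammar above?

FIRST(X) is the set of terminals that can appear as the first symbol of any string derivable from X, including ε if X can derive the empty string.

We compute FIRST(S) using the standard algorithm.
FIRST(S) = {+, ε}
FIRST(X) = {+, ε}
Therefore, FIRST(S) = {+, ε}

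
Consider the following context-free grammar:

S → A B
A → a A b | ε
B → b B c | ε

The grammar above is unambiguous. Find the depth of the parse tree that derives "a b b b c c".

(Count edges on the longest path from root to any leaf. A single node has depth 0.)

4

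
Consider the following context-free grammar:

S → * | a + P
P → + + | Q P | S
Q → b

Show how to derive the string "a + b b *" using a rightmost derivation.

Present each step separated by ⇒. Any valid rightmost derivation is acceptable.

S ⇒ a + P ⇒ a + Q P ⇒ a + Q Q P ⇒ a + Q Q S ⇒ a + Q Q * ⇒ a + Q b * ⇒ a + b b *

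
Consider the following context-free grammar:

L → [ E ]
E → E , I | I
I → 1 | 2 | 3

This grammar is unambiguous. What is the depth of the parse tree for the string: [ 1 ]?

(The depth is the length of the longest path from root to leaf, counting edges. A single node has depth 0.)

3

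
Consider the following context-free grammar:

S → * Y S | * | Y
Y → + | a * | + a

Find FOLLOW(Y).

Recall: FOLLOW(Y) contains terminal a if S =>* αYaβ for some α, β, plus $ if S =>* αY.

We compute FOLLOW(Y) using the standard algorithm.
FOLLOW(S) starts with {$}.
FIRST(S) = {*, +, a}
FIRST(Y) = {+, a}
FOLLOW(S) = {$}
FOLLOW(Y) = {$, *, +, a}
Therefore, FOLLOW(Y) = {$, *, +, a}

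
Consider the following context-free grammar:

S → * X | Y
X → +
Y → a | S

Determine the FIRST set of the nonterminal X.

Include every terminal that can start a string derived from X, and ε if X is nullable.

We compute FIRST(X) using the standard algorithm.
FIRST(S) = {*, a}
FIRST(X) = {+}
FIRST(Y) = {*, a}
Therefore, FIRST(X) = {+}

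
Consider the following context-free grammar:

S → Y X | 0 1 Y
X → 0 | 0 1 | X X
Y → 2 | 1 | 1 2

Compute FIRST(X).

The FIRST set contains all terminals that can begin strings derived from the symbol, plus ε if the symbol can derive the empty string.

We compute FIRST(X) using the standard algorithm.
FIRST(S) = {0, 1, 2}
FIRST(X) = {0}
FIRST(Y) = {1, 2}
Therefore, FIRST(X) = {0}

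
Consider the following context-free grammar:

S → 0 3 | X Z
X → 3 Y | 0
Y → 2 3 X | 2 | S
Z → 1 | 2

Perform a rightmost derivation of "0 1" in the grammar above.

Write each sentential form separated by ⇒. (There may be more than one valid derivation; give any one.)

S ⇒ X Z ⇒ X 1 ⇒ 0 1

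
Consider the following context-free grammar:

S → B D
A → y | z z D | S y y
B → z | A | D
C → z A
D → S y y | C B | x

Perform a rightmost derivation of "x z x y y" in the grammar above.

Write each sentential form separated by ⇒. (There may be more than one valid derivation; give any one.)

S ⇒ B D ⇒ B S y y ⇒ B B D y y ⇒ B B x y y ⇒ B z x y y ⇒ D z x y y ⇒ x z x y y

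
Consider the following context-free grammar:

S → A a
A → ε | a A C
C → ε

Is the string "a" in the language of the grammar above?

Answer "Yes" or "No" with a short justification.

Yes - a valid derivation exists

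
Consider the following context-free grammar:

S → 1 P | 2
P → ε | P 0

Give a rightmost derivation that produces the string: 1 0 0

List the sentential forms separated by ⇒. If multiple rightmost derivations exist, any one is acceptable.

S ⇒ 1 P ⇒ 1 P 0 ⇒ 1 P 0 0 ⇒ 1 0 0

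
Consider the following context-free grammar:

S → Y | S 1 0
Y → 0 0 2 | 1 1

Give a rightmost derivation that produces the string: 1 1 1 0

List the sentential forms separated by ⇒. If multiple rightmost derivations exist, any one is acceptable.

S ⇒ S 1 0 ⇒ Y 1 0 ⇒ 1 1 1 0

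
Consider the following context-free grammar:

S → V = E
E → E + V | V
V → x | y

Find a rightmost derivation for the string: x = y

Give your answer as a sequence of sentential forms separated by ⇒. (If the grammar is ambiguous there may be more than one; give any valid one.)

S ⇒ V = E ⇒ V = V ⇒ V = y ⇒ x = y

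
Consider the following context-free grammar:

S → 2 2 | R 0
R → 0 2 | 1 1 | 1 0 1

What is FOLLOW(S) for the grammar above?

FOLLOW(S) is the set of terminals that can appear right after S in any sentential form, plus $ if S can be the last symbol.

We compute FOLLOW(S) using the standard algorithm.
FOLLOW(S) starts with {$}.
FIRST(R) = {0, 1}
FIRST(S) = {0, 1, 2}
FOLLOW(R) = {0}
FOLLOW(S) = {$}
Therefore, FOLLOW(S) = {$}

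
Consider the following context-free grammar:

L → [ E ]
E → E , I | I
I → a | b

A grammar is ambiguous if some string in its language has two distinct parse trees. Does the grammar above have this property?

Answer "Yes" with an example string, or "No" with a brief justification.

No - the grammar is unambiguous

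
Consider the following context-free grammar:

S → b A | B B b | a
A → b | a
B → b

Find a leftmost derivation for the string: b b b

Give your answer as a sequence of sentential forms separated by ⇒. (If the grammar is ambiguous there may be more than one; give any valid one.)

S ⇒ B B b ⇒ b B b ⇒ b b b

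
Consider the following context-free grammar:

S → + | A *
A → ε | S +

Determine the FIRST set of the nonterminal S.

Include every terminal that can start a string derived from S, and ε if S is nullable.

We compute FIRST(S) using the standard algorithm.
FIRST(A) = {*, +, ε}
FIRST(S) = {*, +}
Therefore, FIRST(S) = {*, +}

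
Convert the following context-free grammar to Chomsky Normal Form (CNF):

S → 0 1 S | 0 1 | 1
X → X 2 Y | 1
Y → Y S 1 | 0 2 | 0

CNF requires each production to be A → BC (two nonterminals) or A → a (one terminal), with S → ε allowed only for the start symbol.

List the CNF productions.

T0 → 0; T1 → 1; S → 1; T2 → 2; X → 1; Y → 0; S → T0 X0; X0 → T1 S; S → T0 T1; X → X X1; X1 → T2 Y; Y → Y X2; X2 → S T1; Y → T0 T2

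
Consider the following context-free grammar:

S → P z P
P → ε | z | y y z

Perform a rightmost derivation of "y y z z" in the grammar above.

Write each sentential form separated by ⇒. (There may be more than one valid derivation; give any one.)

S ⇒ P z P ⇒ P z ⇒ y y z z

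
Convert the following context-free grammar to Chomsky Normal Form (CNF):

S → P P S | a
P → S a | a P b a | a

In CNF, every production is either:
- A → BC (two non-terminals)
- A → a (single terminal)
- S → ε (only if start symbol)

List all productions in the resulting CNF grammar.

S → a; TA → a; TB → b; P → a; S → P X0; X0 → P S; P → S TA; P → TA X1; X1 → P X2; X2 → TB TA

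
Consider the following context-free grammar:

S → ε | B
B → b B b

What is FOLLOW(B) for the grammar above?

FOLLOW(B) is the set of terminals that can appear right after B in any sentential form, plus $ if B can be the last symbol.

We compute FOLLOW(B) using the standard algorithm.
FOLLOW(S) starts with {$}.
FIRST(B) = {b}
FIRST(S) = {b, ε}
FOLLOW(B) = {$, b}
FOLLOW(S) = {$}
Therefore, FOLLOW(B) = {$, b}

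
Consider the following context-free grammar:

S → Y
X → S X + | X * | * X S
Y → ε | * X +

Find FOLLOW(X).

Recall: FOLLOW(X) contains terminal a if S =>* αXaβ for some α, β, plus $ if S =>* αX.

We compute FOLLOW(X) using the standard algorithm.
FOLLOW(S) starts with {$}.
FIRST(S) = {*, ε}
FIRST(X) = {*}
FIRST(Y) = {*, ε}
FOLLOW(S) = {$, *, +}
FOLLOW(X) = {*, +}
FOLLOW(Y) = {$, *, +}
Therefore, FOLLOW(X) = {*, +}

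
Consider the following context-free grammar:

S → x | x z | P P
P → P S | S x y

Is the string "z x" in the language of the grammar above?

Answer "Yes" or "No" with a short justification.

No - no valid derivation exists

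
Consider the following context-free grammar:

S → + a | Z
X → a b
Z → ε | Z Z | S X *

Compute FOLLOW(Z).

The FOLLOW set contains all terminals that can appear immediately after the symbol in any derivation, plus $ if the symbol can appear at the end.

We compute FOLLOW(Z) using the standard algorithm.
FOLLOW(S) starts with {$}.
FIRST(S) = {+, a, ε}
FIRST(X) = {a}
FIRST(Z) = {+, a, ε}
FOLLOW(S) = {$, a}
FOLLOW(X) = {*}
FOLLOW(Z) = {$, +, a}
Therefore, FOLLOW(Z) = {$, +, a}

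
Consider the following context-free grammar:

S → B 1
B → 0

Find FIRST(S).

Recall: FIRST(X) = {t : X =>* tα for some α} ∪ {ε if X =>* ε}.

We compute FIRST(S) using the standard algorithm.
FIRST(B) = {0}
FIRST(S) = {0}
Therefore, FIRST(S) = {0}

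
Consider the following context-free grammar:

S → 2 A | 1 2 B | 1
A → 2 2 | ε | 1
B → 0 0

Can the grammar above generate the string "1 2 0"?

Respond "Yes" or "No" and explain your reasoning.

No - no valid derivation exists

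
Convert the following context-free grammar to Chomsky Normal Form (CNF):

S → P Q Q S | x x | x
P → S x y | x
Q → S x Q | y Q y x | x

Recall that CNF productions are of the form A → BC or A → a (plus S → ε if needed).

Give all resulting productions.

TX → x; S → x; TY → y; P → x; Q → x; S → P X0; X0 → Q X1; X1 → Q S; S → TX TX; P → S X2; X2 → TX TY; Q → S X3; X3 → TX Q; Q → TY X4; X4 → Q X5; X5 → TY TX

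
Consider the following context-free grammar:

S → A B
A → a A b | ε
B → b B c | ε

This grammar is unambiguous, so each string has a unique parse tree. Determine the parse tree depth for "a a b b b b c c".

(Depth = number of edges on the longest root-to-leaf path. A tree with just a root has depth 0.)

4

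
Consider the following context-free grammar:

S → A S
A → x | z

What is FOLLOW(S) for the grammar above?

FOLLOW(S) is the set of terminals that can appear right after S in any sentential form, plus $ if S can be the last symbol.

We compute FOLLOW(S) using the standard algorithm.
FOLLOW(S) starts with {$}.
FIRST(A) = {x, z}
FIRST(S) = {x, z}
FOLLOW(A) = {x, z}
FOLLOW(S) = {$}
Therefore, FOLLOW(S) = {$}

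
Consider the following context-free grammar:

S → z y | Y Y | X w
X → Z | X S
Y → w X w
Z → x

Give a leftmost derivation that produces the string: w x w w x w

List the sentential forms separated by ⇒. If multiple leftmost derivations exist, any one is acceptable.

S ⇒ Y Y ⇒ w X w Y ⇒ w Z w Y ⇒ w x w Y ⇒ w x w w X w ⇒ w x w w Z w ⇒ w x w w x w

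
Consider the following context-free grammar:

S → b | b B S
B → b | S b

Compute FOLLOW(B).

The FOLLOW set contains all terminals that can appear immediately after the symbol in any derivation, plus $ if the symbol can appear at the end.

We compute FOLLOW(B) using the standard algorithm.
FOLLOW(S) starts with {$}.
FIRST(B) = {b}
FIRST(S) = {b}
FOLLOW(B) = {b}
FOLLOW(S) = {$, b}
Therefore, FOLLOW(B) = {b}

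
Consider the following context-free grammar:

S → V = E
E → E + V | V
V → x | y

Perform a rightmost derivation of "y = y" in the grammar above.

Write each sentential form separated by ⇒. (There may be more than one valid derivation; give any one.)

S ⇒ V = E ⇒ V = V ⇒ V = y ⇒ y = y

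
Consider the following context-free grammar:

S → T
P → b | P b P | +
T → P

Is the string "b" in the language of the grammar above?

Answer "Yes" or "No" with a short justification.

Yes - a valid derivation exists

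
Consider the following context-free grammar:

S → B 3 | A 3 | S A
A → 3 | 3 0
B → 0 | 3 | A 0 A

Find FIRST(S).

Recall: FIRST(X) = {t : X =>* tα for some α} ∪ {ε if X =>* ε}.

We compute FIRST(S) using the standard algorithm.
FIRST(A) = {3}
FIRST(B) = {0, 3}
FIRST(S) = {0, 3}
Therefore, FIRST(S) = {0, 3}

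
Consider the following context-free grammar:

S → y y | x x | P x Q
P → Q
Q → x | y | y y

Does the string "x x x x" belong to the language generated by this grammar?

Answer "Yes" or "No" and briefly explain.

No - no valid derivation exists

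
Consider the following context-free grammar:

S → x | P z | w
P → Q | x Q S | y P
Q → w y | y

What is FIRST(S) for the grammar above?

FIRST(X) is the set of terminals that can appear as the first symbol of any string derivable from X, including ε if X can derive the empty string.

We compute FIRST(S) using the standard algorithm.
FIRST(P) = {w, x, y}
FIRST(Q) = {w, y}
FIRST(S) = {w, x, y}
Therefore, FIRST(S) = {w, x, y}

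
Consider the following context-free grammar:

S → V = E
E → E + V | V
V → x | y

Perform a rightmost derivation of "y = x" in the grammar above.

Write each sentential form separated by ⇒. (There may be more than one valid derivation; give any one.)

S ⇒ V = E ⇒ V = V ⇒ V = x ⇒ y = x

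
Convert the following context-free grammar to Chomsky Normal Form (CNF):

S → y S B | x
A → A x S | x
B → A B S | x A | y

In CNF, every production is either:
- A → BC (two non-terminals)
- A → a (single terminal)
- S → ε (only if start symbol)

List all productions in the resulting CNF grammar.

TY → y; S → x; TX → x; A → x; B → y; S → TY X0; X0 → S B; A → A X1; X1 → TX S; B → A X2; X2 → B S; B → TX A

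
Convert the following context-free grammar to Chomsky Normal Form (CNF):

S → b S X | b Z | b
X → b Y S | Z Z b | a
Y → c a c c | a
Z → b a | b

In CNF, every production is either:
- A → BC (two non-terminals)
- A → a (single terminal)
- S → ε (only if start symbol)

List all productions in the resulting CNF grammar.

TB → b; S → b; X → a; TC → c; TA → a; Y → a; Z → b; S → TB X0; X0 → S X; S → TB Z; X → TB X1; X1 → Y S; X → Z X2; X2 → Z TB; Y → TC X3; X3 → TA X4; X4 → TC TC; Z → TB TA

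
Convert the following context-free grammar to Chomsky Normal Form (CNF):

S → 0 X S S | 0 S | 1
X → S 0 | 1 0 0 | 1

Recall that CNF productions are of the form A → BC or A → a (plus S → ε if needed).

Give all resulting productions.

T0 → 0; S → 1; T1 → 1; X → 1; S → T0 X0; X0 → X X1; X1 → S S; S → T0 S; X → S T0; X → T1 X2; X2 → T0 T0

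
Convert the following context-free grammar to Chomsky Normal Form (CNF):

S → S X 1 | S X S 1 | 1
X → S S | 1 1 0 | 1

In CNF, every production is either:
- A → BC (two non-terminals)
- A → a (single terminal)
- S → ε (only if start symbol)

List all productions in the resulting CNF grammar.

T1 → 1; S → 1; T0 → 0; X → 1; S → S X0; X0 → X T1; S → S X1; X1 → X X2; X2 → S T1; X → S S; X → T1 X3; X3 → T1 T0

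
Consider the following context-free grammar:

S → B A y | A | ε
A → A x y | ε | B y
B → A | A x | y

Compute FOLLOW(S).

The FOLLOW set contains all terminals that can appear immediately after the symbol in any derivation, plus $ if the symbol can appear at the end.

We compute FOLLOW(S) using the standard algorithm.
FOLLOW(S) starts with {$}.
FIRST(A) = {x, y, ε}
FIRST(B) = {x, y, ε}
FIRST(S) = {x, y, ε}
FOLLOW(A) = {$, x, y}
FOLLOW(B) = {x, y}
FOLLOW(S) = {$}
Therefore, FOLLOW(S) = {$}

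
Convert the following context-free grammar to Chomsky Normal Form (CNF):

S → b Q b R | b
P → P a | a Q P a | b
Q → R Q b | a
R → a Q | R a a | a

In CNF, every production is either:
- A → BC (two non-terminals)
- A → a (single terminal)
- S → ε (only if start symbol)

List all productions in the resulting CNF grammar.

TB → b; S → b; TA → a; P → b; Q → a; R → a; S → TB X0; X0 → Q X1; X1 → TB R; P → P TA; P → TA X2; X2 → Q X3; X3 → P TA; Q → R X4; X4 → Q TB; R → TA Q; R → R X5; X5 → TA TA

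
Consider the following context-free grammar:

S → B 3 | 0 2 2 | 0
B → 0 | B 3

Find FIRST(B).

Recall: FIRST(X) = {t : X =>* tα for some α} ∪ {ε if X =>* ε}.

We compute FIRST(B) using the standard algorithm.
FIRST(B) = {0}
FIRST(S) = {0}
Therefore, FIRST(B) = {0}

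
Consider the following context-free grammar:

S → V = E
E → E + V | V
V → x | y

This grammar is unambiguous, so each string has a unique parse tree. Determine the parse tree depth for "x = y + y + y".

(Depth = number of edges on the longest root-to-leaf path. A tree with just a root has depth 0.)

5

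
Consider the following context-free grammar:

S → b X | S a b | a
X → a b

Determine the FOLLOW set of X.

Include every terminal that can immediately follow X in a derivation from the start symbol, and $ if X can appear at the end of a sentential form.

We compute FOLLOW(X) using the standard algorithm.
FOLLOW(S) starts with {$}.
FIRST(S) = {a, b}
FIRST(X) = {a}
FOLLOW(S) = {$, a}
FOLLOW(X) = {$, a}
Therefore, FOLLOW(X) = {$, a}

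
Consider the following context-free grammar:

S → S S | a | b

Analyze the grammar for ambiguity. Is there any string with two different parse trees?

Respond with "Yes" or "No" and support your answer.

Yes - the string 'b a a' has two distinct parse trees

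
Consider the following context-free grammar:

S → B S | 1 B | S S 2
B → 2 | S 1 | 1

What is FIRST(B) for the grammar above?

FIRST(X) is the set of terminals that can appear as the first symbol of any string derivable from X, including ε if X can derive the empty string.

We compute FIRST(B) using the standard algorithm.
FIRST(B) = {1, 2}
FIRST(S) = {1, 2}
Therefore, FIRST(B) = {1, 2}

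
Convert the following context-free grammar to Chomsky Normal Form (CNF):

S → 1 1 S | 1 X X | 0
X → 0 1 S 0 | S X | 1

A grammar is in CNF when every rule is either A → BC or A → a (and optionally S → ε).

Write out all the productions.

T1 → 1; S → 0; T0 → 0; X → 1; S → T1 X0; X0 → T1 S; S → T1 X1; X1 → X X; X → T0 X2; X2 → T1 X3; X3 → S T0; X → S X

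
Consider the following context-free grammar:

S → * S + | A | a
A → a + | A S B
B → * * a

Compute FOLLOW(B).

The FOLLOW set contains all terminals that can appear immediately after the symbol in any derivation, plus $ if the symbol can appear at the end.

We compute FOLLOW(B) using the standard algorithm.
FOLLOW(S) starts with {$}.
FIRST(A) = {a}
FIRST(B) = {*}
FIRST(S) = {*, a}
FOLLOW(A) = {$, *, +, a}
FOLLOW(B) = {$, *, +, a}
FOLLOW(S) = {$, *, +}
Therefore, FOLLOW(B) = {$, *, +, a}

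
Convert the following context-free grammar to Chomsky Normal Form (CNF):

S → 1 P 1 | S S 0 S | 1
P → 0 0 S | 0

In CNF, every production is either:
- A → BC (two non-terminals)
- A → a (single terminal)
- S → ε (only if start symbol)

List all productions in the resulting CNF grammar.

T1 → 1; T0 → 0; S → 1; P → 0; S → T1 X0; X0 → P T1; S → S X1; X1 → S X2; X2 → T0 S; P → T0 X3; X3 → T0 S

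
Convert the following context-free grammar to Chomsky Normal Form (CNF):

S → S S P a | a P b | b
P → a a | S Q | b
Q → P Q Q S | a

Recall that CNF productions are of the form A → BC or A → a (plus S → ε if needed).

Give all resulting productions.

TA → a; TB → b; S → b; P → b; Q → a; S → S X0; X0 → S X1; X1 → P TA; S → TA X2; X2 → P TB; P → TA TA; P → S Q; Q → P X3; X3 → Q X4; X4 → Q S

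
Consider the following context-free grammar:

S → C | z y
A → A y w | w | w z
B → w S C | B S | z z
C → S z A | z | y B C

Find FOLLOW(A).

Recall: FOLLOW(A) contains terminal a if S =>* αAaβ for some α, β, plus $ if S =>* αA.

We compute FOLLOW(A) using the standard algorithm.
FOLLOW(S) starts with {$}.
FIRST(A) = {w}
FIRST(B) = {w, z}
FIRST(C) = {y, z}
FIRST(S) = {y, z}
FOLLOW(A) = {$, y, z}
FOLLOW(B) = {y, z}
FOLLOW(C) = {$, y, z}
FOLLOW(S) = {$, y, z}
Therefore, FOLLOW(A) = {$, y, z}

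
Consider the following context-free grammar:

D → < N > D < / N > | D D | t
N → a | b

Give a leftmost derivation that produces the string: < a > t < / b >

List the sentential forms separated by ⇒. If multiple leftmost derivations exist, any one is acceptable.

D ⇒ < N > D < / N > ⇒ < a > D < / N > ⇒ < a > t < / N > ⇒ < a > t < / b >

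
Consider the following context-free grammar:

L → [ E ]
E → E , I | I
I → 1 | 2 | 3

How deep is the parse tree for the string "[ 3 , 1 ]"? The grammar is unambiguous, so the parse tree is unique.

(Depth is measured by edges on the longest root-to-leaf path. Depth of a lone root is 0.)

4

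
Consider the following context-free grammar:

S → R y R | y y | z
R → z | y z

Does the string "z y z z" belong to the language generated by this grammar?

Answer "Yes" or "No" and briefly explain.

No - no valid derivation exists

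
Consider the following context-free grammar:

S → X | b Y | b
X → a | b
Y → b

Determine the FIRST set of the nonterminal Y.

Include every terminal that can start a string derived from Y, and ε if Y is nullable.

We compute FIRST(Y) using the standard algorithm.
FIRST(S) = {a, b}
FIRST(X) = {a, b}
FIRST(Y) = {b}
Therefore, FIRST(Y) = {b}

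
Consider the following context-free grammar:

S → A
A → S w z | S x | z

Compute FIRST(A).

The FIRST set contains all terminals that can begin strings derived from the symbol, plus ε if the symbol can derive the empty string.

We compute FIRST(A) using the standard algorithm.
FIRST(A) = {z}
FIRST(S) = {z}
Therefore, FIRST(A) = {z}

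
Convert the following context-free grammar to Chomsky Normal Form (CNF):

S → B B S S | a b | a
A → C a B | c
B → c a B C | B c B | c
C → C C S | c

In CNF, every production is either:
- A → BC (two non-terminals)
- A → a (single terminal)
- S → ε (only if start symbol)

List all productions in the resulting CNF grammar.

TA → a; TB → b; S → a; A → c; TC → c; B → c; C → c; S → B X0; X0 → B X1; X1 → S S; S → TA TB; A → C X2; X2 → TA B; B → TC X3; X3 → TA X4; X4 → B C; B → B X5; X5 → TC B; C → C X6; X6 → C S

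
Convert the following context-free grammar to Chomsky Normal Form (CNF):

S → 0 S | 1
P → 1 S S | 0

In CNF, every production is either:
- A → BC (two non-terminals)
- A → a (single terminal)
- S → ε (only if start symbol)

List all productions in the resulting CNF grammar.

T0 → 0; S → 1; T1 → 1; P → 0; S → T0 S; P → T1 X0; X0 → S S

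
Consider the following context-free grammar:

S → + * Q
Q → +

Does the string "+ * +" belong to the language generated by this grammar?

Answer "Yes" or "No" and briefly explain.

Yes - a valid derivation exists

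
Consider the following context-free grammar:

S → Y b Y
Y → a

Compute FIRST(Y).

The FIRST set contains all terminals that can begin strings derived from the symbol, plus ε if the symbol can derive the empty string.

We compute FIRST(Y) using the standard algorithm.
FIRST(S) = {a}
FIRST(Y) = {a}
Therefore, FIRST(Y) = {a}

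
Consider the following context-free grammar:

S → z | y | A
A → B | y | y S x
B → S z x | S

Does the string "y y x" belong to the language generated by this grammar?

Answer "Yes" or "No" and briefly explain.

Yes - a valid derivation exists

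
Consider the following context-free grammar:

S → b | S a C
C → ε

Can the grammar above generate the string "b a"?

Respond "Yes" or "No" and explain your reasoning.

Yes - a valid derivation exists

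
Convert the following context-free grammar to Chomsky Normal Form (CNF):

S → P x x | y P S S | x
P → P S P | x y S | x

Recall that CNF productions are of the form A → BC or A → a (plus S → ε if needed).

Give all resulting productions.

TX → x; TY → y; S → x; P → x; S → P X0; X0 → TX TX; S → TY X1; X1 → P X2; X2 → S S; P → P X3; X3 → S P; P → TX X4; X4 → TY S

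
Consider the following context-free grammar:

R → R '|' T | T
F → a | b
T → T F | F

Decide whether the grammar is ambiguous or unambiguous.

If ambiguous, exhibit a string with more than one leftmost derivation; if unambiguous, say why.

Unambiguous - every string in the language has a unique leftmost derivation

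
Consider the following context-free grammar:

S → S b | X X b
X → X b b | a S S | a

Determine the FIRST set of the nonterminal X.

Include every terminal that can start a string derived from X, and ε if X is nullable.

We compute FIRST(X) using the standard algorithm.
FIRST(S) = {a}
FIRST(X) = {a}
Therefore, FIRST(X) = {a}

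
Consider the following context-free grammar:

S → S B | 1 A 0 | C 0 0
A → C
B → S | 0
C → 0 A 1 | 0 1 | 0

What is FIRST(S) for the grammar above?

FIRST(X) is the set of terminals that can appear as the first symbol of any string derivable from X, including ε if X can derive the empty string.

We compute FIRST(S) using the standard algorithm.
FIRST(A) = {0}
FIRST(B) = {0, 1}
FIRST(C) = {0}
FIRST(S) = {0, 1}
Therefore, FIRST(S) = {0, 1}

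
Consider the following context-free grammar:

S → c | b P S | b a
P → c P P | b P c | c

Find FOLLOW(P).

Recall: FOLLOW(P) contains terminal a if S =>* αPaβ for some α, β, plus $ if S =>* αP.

We compute FOLLOW(P) using the standard algorithm.
FOLLOW(S) starts with {$}.
FIRST(P) = {b, c}
FIRST(S) = {b, c}
FOLLOW(P) = {b, c}
FOLLOW(S) = {$}
Therefore, FOLLOW(P) = {b, c}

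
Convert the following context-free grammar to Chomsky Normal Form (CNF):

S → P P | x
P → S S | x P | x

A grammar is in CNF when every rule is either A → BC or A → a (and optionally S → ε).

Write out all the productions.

S → x; TX → x; P → x; S → P P; P → S S; P → TX P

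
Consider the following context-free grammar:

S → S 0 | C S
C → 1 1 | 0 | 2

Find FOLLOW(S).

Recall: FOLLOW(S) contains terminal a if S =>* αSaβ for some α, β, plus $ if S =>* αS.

We compute FOLLOW(S) using the standard algorithm.
FOLLOW(S) starts with {$}.
FIRST(C) = {0, 1, 2}
FIRST(S) = {0, 1, 2}
FOLLOW(C) = {0, 1, 2}
FOLLOW(S) = {$, 0}
Therefore, FOLLOW(S) = {$, 0}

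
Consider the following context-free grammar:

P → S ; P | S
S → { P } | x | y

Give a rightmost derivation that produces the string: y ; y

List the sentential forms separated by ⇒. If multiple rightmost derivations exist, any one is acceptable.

P ⇒ S ; P ⇒ S ; S ⇒ S ; y ⇒ y ; y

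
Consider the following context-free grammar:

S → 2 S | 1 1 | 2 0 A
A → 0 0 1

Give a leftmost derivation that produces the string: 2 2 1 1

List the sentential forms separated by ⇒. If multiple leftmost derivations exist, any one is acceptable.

S ⇒ 2 S ⇒ 2 2 S ⇒ 2 2 1 1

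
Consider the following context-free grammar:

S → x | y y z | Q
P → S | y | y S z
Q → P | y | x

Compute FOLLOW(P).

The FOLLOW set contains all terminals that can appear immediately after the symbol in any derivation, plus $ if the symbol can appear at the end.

We compute FOLLOW(P) using the standard algorithm.
FOLLOW(S) starts with {$}.
FIRST(P) = {x, y}
FIRST(Q) = {x, y}
FIRST(S) = {x, y}
FOLLOW(P) = {$, z}
FOLLOW(Q) = {$, z}
FOLLOW(S) = {$, z}
Therefore, FOLLOW(P) = {$, z}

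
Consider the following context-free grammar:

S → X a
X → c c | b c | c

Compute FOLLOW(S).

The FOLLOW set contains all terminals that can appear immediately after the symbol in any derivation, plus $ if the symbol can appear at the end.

We compute FOLLOW(S) using the standard algorithm.
FOLLOW(S) starts with {$}.
FIRST(S) = {b, c}
FIRST(X) = {b, c}
FOLLOW(S) = {$}
FOLLOW(X) = {a}
Therefore, FOLLOW(S) = {$}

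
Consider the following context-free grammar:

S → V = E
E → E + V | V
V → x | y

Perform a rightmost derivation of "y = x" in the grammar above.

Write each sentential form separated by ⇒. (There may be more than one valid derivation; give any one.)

S ⇒ V = E ⇒ V = V ⇒ V = x ⇒ y = x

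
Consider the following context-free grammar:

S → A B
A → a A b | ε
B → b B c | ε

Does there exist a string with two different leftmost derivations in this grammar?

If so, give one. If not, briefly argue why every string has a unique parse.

No - every string in the language has a unique leftmost derivation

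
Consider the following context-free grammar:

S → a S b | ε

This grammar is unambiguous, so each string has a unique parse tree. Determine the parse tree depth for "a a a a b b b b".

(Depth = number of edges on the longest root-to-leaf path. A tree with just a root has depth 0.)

5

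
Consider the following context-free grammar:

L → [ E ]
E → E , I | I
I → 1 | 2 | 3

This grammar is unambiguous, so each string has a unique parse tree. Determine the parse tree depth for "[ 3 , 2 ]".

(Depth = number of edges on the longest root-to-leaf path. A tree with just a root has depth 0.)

4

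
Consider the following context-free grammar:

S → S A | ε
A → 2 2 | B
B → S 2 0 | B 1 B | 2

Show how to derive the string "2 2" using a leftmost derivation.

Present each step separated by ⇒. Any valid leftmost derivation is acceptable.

S ⇒ S A ⇒ A ⇒ 2 2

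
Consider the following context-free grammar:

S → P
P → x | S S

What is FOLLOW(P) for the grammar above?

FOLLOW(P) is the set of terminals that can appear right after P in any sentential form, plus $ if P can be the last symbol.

We compute FOLLOW(P) using the standard algorithm.
FOLLOW(S) starts with {$}.
FIRST(P) = {x}
FIRST(S) = {x}
FOLLOW(P) = {$, x}
FOLLOW(S) = {$, x}
Therefore, FOLLOW(P) = {$, x}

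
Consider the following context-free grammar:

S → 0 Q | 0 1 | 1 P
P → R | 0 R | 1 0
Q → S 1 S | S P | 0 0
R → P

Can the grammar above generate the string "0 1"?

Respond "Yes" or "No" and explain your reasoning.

Yes - a valid derivation exists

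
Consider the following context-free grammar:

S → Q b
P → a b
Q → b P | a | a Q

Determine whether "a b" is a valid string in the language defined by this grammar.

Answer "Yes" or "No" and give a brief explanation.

Yes - a valid derivation exists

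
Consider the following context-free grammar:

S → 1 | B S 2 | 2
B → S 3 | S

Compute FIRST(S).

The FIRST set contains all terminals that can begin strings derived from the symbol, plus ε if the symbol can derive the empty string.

We compute FIRST(S) using the standard algorithm.
FIRST(B) = {1, 2}
FIRST(S) = {1, 2}
Therefore, FIRST(S) = {1, 2}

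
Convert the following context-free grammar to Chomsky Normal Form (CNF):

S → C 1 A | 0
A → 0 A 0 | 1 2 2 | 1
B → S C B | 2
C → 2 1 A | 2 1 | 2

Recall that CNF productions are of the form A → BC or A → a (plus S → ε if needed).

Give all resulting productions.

T1 → 1; S → 0; T0 → 0; T2 → 2; A → 1; B → 2; C → 2; S → C X0; X0 → T1 A; A → T0 X1; X1 → A T0; A → T1 X2; X2 → T2 T2; B → S X3; X3 → C B; C → T2 X4; X4 → T1 A; C → T2 T1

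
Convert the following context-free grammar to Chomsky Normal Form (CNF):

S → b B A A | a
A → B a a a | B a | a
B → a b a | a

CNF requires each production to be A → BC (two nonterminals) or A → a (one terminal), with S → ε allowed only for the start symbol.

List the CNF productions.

TB → b; S → a; TA → a; A → a; B → a; S → TB X0; X0 → B X1; X1 → A A; A → B X2; X2 → TA X3; X3 → TA TA; A → B TA; B → TA X4; X4 → TB TA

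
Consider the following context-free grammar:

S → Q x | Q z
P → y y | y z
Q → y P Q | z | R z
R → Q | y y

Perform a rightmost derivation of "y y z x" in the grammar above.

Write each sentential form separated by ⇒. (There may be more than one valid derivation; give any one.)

S ⇒ Q x ⇒ R z x ⇒ y y z x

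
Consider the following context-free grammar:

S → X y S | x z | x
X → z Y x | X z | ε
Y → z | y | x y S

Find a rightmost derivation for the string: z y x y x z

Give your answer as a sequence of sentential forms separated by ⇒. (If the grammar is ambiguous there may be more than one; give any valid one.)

S ⇒ X y S ⇒ X y x z ⇒ z Y x y x z ⇒ z y x y x z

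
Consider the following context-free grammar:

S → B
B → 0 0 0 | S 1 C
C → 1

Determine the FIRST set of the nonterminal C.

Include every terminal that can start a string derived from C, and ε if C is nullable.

We compute FIRST(C) using the standard algorithm.
FIRST(B) = {0}
FIRST(C) = {1}
FIRST(S) = {0}
Therefore, FIRST(C) = {1}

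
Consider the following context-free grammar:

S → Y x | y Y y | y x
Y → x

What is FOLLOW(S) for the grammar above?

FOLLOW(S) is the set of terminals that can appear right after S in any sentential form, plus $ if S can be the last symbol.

We compute FOLLOW(S) using the standard algorithm.
FOLLOW(S) starts with {$}.
FIRST(S) = {x, y}
FIRST(Y) = {x}
FOLLOW(S) = {$}
FOLLOW(Y) = {x, y}
Therefore, FOLLOW(S) = {$}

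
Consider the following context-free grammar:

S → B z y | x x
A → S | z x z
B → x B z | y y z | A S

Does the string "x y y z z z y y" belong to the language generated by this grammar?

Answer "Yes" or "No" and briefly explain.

No - no valid derivation exists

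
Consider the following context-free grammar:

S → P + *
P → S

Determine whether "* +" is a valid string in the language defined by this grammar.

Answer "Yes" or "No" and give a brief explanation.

No - no valid derivation exists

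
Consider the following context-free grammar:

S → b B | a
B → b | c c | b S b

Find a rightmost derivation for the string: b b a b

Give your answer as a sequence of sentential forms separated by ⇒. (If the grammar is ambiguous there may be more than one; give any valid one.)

S ⇒ b B ⇒ b b S b ⇒ b b a b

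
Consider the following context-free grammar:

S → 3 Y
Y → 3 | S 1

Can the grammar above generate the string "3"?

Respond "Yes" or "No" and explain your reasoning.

No - no valid derivation exists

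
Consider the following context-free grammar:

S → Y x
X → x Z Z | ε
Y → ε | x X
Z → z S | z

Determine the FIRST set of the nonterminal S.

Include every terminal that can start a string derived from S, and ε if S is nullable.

We compute FIRST(S) using the standard algorithm.
FIRST(S) = {x}
FIRST(X) = {x, ε}
FIRST(Y) = {x, ε}
FIRST(Z) = {z}
Therefore, FIRST(S) = {x}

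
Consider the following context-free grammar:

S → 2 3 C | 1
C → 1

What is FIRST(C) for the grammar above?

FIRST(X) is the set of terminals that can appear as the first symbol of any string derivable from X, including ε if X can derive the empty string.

We compute FIRST(C) using the standard algorithm.
FIRST(C) = {1}
FIRST(S) = {1, 2}
Therefore, FIRST(C) = {1}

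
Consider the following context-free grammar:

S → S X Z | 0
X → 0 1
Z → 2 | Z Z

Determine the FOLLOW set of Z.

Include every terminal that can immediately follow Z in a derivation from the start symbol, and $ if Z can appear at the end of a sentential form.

We compute FOLLOW(Z) using the standard algorithm.
FOLLOW(S) starts with {$}.
FIRST(S) = {0}
FIRST(X) = {0}
FIRST(Z) = {2}
FOLLOW(S) = {$, 0}
FOLLOW(X) = {2}
FOLLOW(Z) = {$, 0, 2}
Therefore, FOLLOW(Z) = {$, 0, 2}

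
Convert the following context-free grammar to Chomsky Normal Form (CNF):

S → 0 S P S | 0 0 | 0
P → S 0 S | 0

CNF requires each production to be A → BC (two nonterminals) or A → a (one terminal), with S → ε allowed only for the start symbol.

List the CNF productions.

T0 → 0; S → 0; P → 0; S → T0 X0; X0 → S X1; X1 → P S; S → T0 T0; P → S X2; X2 → T0 S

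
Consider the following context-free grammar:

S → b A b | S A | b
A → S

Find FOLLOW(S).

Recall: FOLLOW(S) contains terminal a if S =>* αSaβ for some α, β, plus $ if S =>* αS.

We compute FOLLOW(S) using the standard algorithm.
FOLLOW(S) starts with {$}.
FIRST(A) = {b}
FIRST(S) = {b}
FOLLOW(A) = {$, b}
FOLLOW(S) = {$, b}
Therefore, FOLLOW(S) = {$, b}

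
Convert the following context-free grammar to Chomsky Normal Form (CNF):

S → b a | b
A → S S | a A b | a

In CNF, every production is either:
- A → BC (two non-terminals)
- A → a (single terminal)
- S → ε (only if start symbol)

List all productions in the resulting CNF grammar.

TB → b; TA → a; S → b; A → a; S → TB TA; A → S S; A → TA X0; X0 → A TB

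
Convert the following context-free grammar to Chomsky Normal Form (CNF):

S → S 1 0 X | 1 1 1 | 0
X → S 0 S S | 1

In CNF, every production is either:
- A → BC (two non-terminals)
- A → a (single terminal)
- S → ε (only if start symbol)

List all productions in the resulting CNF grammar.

T1 → 1; T0 → 0; S → 0; X → 1; S → S X0; X0 → T1 X1; X1 → T0 X; S → T1 X2; X2 → T1 T1; X → S X3; X3 → T0 X4; X4 → S S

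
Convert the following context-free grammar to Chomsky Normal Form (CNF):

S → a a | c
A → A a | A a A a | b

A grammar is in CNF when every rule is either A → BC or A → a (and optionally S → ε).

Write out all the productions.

TA → a; S → c; A → b; S → TA TA; A → A TA; A → A X0; X0 → TA X1; X1 → A TA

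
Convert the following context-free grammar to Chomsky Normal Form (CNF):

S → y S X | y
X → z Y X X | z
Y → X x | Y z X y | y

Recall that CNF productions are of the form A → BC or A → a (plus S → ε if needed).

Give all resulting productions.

TY → y; S → y; TZ → z; X → z; TX → x; Y → y; S → TY X0; X0 → S X; X → TZ X1; X1 → Y X2; X2 → X X; Y → X TX; Y → Y X3; X3 → TZ X4; X4 → X TY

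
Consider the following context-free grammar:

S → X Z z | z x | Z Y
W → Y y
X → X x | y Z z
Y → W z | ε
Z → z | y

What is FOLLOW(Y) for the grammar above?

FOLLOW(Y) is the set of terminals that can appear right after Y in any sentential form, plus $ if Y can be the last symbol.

We compute FOLLOW(Y) using the standard algorithm.
FOLLOW(S) starts with {$}.
FIRST(S) = {y, z}
FIRST(W) = {y}
FIRST(X) = {y}
FIRST(Y) = {y, ε}
FIRST(Z) = {y, z}
FOLLOW(S) = {$}
FOLLOW(W) = {z}
FOLLOW(X) = {x, y, z}
FOLLOW(Y) = {$, y}
FOLLOW(Z) = {$, y, z}
Therefore, FOLLOW(Y) = {$, y}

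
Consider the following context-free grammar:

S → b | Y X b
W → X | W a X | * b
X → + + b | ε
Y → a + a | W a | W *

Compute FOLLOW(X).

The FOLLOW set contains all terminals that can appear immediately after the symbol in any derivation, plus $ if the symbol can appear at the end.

We compute FOLLOW(X) using the standard algorithm.
FOLLOW(S) starts with {$}.
FIRST(S) = {*, +, a, b}
FIRST(W) = {*, +, a, ε}
FIRST(X) = {+, ε}
FIRST(Y) = {*, +, a}
FOLLOW(S) = {$}
FOLLOW(W) = {*, a}
FOLLOW(X) = {*, a, b}
FOLLOW(Y) = {+, b}
Therefore, FOLLOW(X) = {*, a, b}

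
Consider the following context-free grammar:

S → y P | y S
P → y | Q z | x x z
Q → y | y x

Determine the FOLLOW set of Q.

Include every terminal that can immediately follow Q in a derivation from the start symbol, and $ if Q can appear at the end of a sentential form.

We compute FOLLOW(Q) using the standard algorithm.
FOLLOW(S) starts with {$}.
FIRST(P) = {x, y}
FIRST(Q) = {y}
FIRST(S) = {y}
FOLLOW(P) = {$}
FOLLOW(Q) = {z}
FOLLOW(S) = {$}
Therefore, FOLLOW(Q) = {z}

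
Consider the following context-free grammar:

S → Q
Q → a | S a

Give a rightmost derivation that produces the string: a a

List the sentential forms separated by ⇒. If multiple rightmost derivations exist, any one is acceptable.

S ⇒ Q ⇒ S a ⇒ Q a ⇒ a a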